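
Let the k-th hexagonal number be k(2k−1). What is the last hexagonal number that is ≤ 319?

276

Solve n(2n−1) ≤ 319 for integer n.
n = 12 gives 276 ≤ 319, while n = 13 gives 325 > 319; so the answer is 276.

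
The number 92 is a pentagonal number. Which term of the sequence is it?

8

Set n(3n−1)/2 = 92, giving 3n² − n − 184 = 0.
The discriminant is 1 + 24·92 = 2209, and √2209 = 47.
So n = (1 + 47) / 6 = 48/6 = 8.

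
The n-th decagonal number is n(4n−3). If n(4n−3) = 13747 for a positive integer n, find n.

59

Set n(4n−3) = 13747, giving 4n² − 3n − 13747 = 0.
The discriminant is 9 + 16·13747 = 219961, and √219961 = 469.
So n = (3 + 469) / 8 = 472/8 = 59.
Check: 59·(4·59 − 3) = 13747. ✓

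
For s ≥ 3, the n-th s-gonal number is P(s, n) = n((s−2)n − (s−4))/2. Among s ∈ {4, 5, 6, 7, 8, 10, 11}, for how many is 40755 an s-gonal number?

s = 4: P(4, 201) = 40401 and P(4, 202) = 40804; 40755 is not s-gonal.
s = 5: P(5, 165) = 40755. ✓
s = 6: P(6, 143) = 40755. ✓
s = 7: P(7, 127) = 40132 and P(7, 128) = 40768; 40755 is not s-gonal.
s = 8: P(8, 116) = 40136 and P(8, 117) = 40833; 40755 is not s-gonal.
s = 10: P(10, 101) = 40501 and P(10, 102) = 41310; 40755 is not s-gonal.
s = 11: P(11, 95) = 40280 and P(11, 96) = 41136; 40755 is not s-gonal.
Hits: s ∈ {5, 6} → 2.

2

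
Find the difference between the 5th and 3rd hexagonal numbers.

30

5·(2·5 − 1) = 45 and 3·(2·3 − 1) = 15.
Difference: 45 − 15 = 30.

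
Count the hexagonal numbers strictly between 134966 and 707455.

The n-th hexagonal number is n(2n−1).
Smallest index with value > 134966: n = 261 (giving 135981).
Largest index with value < 707455: n = 594 (giving 705078).
Indices 261 through 594: 334 terms.

334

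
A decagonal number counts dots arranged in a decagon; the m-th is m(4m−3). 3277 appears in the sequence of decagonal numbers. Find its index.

29

Set n(4n−3) = 3277, giving 4n² − 3n − 3277 = 0.
So n = (3 + 229) / 8 = 232/8 = 29.
Check: 29·(4·29 − 3) = 3277. ✓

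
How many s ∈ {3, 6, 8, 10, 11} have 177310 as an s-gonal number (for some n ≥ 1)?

s = 3: P(3, 595) = 177310. ✓
s = 6: P(6, 298) = 177310. ✓
s = 8: P(8, 243) = 176661 and P(8, 244) = 178120; 177310 is not s-gonal.
s = 10: P(10, 210) = 175770 and P(10, 211) = 177451; 177310 is not s-gonal.
s = 11: P(11, 198) = 175725 and P(11, 199) = 177508; 177310 is not s-gonal.
Hits: s ∈ {3, 6} → 2.

2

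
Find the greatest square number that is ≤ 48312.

Solve n² ≤ 48312 for integer n.
n = 219 gives 47961 ≤ 48312, while n = 220 gives 48400 > 48312; so the answer is 47961.

47961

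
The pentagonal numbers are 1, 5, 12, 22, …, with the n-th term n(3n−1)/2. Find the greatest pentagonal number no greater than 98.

92

Solve n(3n−1)/2 ≤ 98 for integer n.
n = 8 gives 92 ≤ 98, while n = 9 gives 117 > 98; so the answer is 92.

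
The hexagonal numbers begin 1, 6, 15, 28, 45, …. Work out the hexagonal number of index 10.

The 10th hexagonal number is n(2n−1) with n = 10.
10·(2·10 − 1) = 10·19 = 190.

190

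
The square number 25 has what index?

We need n² = 25, so n = √25 = 5.
Check: 5² = 25. ✓

5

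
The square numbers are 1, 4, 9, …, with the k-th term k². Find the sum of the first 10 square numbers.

385

Σ_{i=1}^{10} i² = 10·11·21/6 = 385.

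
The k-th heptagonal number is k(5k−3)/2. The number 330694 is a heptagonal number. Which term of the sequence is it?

364

Set n(5n−3)/2 = 330694, giving 5n² − 3n − 661388 = 0.
The discriminant is 9 + 40·330694 = 13227769, and √13227769 = 3637.
So n = (3 + 3637) / 10 = 3640/10 = 364.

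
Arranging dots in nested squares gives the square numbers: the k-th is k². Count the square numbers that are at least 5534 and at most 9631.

The n-th square number is n².
Smallest index with value ≥ 5534: n = 75 (giving 5625).
Largest index with value ≤ 9631: n = 98 (giving 9604).
Indices 75 through 98: 24 terms.

24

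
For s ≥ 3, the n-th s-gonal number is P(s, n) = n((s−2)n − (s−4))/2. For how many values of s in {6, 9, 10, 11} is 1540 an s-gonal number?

2

s = 6: P(6, 28) = 1540. ✓
s = 9: P(9, 21) = 1491 and P(9, 22) = 1639; 1540 is not s-gonal.
s = 10: P(10, 20) = 1540. ✓
s = 11: P(11, 18) = 1395 and P(11, 19) = 1558; 1540 is not s-gonal.
Hits: s ∈ {6, 10} → 2.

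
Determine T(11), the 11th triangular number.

The 11th triangular number is n(n+1)/2 with n = 11.
11·12/2 = 132/2 = 66.

66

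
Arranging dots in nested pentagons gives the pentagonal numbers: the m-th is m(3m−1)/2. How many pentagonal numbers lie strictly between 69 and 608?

14

The n-th pentagonal number is n(3n−1)/2.
Smallest index with value > 69: n = 7 (giving 70).
Largest index with value < 608: n = 20 (giving 590).
Indices 7 through 20: 14 terms.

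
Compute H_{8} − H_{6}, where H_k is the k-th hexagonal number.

8·(2·8 − 1) = 120 and 6·(2·6 − 1) = 66.
Difference: 120 − 66 = 54.

54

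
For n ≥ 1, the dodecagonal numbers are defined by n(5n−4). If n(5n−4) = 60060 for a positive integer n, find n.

Set n(5n−4) = 60060, giving 5n² − 4n − 60060 = 0.
The discriminant is 16 + 20·60060 = 1201216, and √1201216 = 1096.
So n = (4 + 1096) / 10 = 1100/10 = 110.
Check: 110·(5·110 − 4) = 60060. ✓

110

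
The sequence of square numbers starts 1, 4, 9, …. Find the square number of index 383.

146689

The 383rd square number is n² with n = 383.
383² = 146689.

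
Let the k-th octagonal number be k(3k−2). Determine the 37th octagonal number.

4033

37·(3·37 − 2) = 37·109 = 4033.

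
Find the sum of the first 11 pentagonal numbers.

Σ i(3i−1)/2 = (3Σi² − Σi) / 2 over i = 1..11.
Σi = 66 and Σi² = 506.
(3·506 − 1·66) / 2 = 1452/2 = 726.

726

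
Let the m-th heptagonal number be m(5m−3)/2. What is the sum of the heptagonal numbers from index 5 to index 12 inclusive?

Σ i(5i−3)/2 = (5Σi² − 3Σi) / 2 over i = 5..12.
Σi = 78 − 10 = 68 and Σi² = 650 − 30 = 620.
(5·620 − 3·68) / 2 = 2896/2 = 1448.

1448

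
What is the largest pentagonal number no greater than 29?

22

Solve n(3n−1)/2 ≤ 29 for integer n.
n = 4 gives 22 ≤ 29, while n = 5 gives 35 > 29; so the answer is 22.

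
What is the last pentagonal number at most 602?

590

Solve n(3n−1)/2 ≤ 602 for integer n.
n = 20 gives 590 ≤ 602, while n = 21 gives 651 > 602; so the answer is 590.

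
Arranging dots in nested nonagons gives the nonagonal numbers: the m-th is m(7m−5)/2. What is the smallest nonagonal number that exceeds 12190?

12450

Solve n(7n−5)/2 > 12190 for integer n.
The largest n with value ≤ 12190 is 59 (since 12036 ≤ 12190 < 12450), so the first above is n = 60, value 12450.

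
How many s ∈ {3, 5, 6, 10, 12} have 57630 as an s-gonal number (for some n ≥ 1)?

s = 3: P(3, 339) = 57630. ✓
s = 5: P(5, 196) = 57526 and P(5, 197) = 58115; 57630 is not s-gonal.
s = 6: P(6, 170) = 57630. ✓
s = 10: P(10, 120) = 57240 and P(10, 121) = 58201; 57630 is not s-gonal.
s = 12: P(12, 107) = 56817 and P(12, 108) = 57888; 57630 is not s-gonal.
Hits: s ∈ {3, 6} → 2.

2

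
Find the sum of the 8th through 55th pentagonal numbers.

84504

Σ i(3i−1)/2 = (3Σi² − Σi) / 2 over i = 8..55.
Σi = 1540 − 28 = 1512 and Σi² = 56980 − 140 = 56840.
(3·56840 − 1·1512) / 2 = 169008/2 = 84504.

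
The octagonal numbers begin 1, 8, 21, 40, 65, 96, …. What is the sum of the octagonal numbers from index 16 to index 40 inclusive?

Σ i(3i−2) = 3Σi² − 2Σi over i = 16..40.
Σi = 820 − 120 = 700 and Σi² = 22140 − 1240 = 20900.
3·20900 − 2·700 = 61300.

61300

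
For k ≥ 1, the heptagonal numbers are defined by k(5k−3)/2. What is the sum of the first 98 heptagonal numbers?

Σ i(5i−3)/2 = (5Σi² − 3Σi) / 2 over i = 1..98.
Σi = 4851 and Σi² = 318549.
(5·318549 − 3·4851) / 2 = 1578192/2 = 789096.

789096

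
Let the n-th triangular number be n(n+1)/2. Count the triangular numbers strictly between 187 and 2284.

The n-th triangular number is n(n+1)/2.
Smallest index with value > 187: n = 19 (giving 190).
Largest index with value < 2284: n = 67 (giving 2278).
Indices 19 through 67: 49 terms.

49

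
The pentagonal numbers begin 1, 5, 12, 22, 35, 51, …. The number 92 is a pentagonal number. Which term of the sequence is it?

Set n(3n−1)/2 = 92, giving 3n² − n − 184 = 0.
The discriminant is 1 + 24·92 = 2209, and √2209 = 47.
So n = (1 + 47) / 6 = 48/6 = 8.
Check: 8·(3·8 − 1)/2 = 92. ✓

8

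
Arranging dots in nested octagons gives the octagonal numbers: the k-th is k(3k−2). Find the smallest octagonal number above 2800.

2821

Solve n(3n−2) > 2800 for integer n.
The largest n with value ≤ 2800 is 30 (since 2640 ≤ 2800 < 2821), so the first above is n = 31, value 2821.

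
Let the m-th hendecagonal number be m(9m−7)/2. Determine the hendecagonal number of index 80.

80·(9·80 − 7)/2 = 80·713/2 = 28520.

28520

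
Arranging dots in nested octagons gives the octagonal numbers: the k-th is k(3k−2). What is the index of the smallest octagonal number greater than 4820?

Solve n(3n−2) > 4820 for integer n.
The largest n with value ≤ 4820 is 40 (since 4720 ≤ 4820 < 4961), so the first above is n = 41, value 4961.

41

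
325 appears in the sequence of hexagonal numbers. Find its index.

13

Set n(2n−1) = 325, giving 2n² − n − 325 = 0.
So n = (1 + 51) / 4 = 52/4 = 13.
Check: 13·(2·13 − 1) = 325. ✓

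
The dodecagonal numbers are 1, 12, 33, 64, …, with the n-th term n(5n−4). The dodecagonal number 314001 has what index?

Set n(5n−4) = 314001, giving 5n² − 4n − 314001 = 0.
The discriminant is 16 + 20·314001 = 6280036, and √6280036 = 2506.
So n = (4 + 2506) / 10 = 2510/10 = 251.

251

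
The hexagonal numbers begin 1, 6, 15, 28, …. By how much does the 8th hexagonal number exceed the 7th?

Consecutive hexagonal numbers differ by 4n − 3: here 4·8 − 3 = 29.

29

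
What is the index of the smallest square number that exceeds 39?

7

Solve n² > 39 for integer n.
The largest n with value ≤ 39 is 6 (since 36 ≤ 39 < 49), so the first above is n = 7, value 49.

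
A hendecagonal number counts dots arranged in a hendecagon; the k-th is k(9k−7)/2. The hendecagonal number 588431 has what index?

Set n(9n−7)/2 = 588431, giving 9n² − 7n − 1176862 = 0.
The discriminant is 49 + 72·588431 = 42367081, and √42367081 = 6509.
So n = (7 + 6509) / 18 = 6516/18 = 362.

362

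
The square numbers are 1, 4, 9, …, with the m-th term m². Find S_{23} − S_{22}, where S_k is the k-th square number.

45

n² − (n−1)² = 2n − 1, so 23² − 22² = 2·23 − 1 = 45.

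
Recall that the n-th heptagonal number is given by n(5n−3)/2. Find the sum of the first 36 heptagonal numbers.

Σ i(5i−3)/2 = (5Σi² − 3Σi) / 2 over i = 1..36.
Σi = 666 and Σi² = 16206.
(5·16206 − 3·666) / 2 = 79032/2 = 39516.

39516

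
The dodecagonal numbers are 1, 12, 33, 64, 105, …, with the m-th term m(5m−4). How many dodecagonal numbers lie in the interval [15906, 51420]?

45

The n-th dodecagonal number is n(5n−4).
Smallest index with value ≥ 15906: n = 57 (giving 16017).
Largest index with value ≤ 51420: n = 101 (giving 50601).
Indices 57 through 101: 45 terms.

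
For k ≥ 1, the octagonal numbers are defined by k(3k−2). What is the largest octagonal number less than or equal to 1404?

1281

Solve n(3n−2) ≤ 1404 for integer n.
n = 21 gives 1281 ≤ 1404, while n = 22 gives 1408 > 1404; so the answer is 1281.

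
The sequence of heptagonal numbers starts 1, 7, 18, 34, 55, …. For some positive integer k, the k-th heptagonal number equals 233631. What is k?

Set n(5n−3)/2 = 233631, giving 5n² − 3n − 467262 = 0.
The discriminant is 9 + 40·233631 = 9345249, and √9345249 = 3057.
So n = (3 + 3057) / 10 = 3060/10 = 306.
Check: 306·(5·306 − 3)/2 = 233631. ✓

306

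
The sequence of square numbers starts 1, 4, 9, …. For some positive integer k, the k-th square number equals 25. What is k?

5

We need n² = 25, so n = √25 = 5.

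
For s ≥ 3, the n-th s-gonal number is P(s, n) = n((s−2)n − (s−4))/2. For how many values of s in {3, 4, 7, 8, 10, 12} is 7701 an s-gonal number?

1

s = 3: P(3, 123) = 7626 and P(3, 124) = 7750; 7701 is not s-gonal.
s = 4: P(4, 87) = 7569 and P(4, 88) = 7744; 7701 is not s-gonal.
s = 7: P(7, 55) = 7480 and P(7, 56) = 7756; 7701 is not s-gonal.
s = 8: P(8, 51) = 7701. ✓
s = 10: P(10, 44) = 7612 and P(10, 45) = 7965; 7701 is not s-gonal.
s = 12: P(12, 39) = 7449 and P(12, 40) = 7840; 7701 is not s-gonal.
Hits: s ∈ {8} → 1.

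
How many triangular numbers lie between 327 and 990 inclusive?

The n-th triangular number is n(n+1)/2.
Smallest index with value ≥ 327: n = 26 (giving 351).
Largest index with value ≤ 990: n = 44 (giving 990).
Indices 26 through 44: 19 terms.

19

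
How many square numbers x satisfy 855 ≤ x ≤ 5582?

45

The n-th square number is n².
Smallest index with value ≥ 855: n = 30 (giving 900).
Largest index with value ≤ 5582: n = 74 (giving 5476).
Indices 30 through 74: 45 terms.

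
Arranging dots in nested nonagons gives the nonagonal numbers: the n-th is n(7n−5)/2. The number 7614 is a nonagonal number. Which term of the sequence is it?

Set n(7n−5)/2 = 7614, giving 7n² − 5n − 15228 = 0.
The discriminant is 25 + 56·7614 = 426409, and √426409 = 653.
So n = (5 + 653) / 14 = 658/14 = 47.
Check: 47·(7·47 − 5)/2 = 7614. ✓

47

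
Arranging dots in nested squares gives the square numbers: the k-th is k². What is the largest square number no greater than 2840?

Solve n² ≤ 2840 for integer n.
n = 53 gives 2809 ≤ 2840, while n = 54 gives 2916 > 2840; so the answer is 2809.

2809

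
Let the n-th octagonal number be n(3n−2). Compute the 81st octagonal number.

81·(3·81 − 2) = 81·241 = 19521.

19521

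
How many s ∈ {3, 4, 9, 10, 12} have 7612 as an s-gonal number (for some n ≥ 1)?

s = 3: P(3, 122) = 7503 and P(3, 123) = 7626; 7612 is not s-gonal.
s = 4: P(4, 87) = 7569 and P(4, 88) = 7744; 7612 is not s-gonal.
s = 9: P(9, 46) = 7291 and P(9, 47) = 7614; 7612 is not s-gonal.
s = 10: P(10, 44) = 7612. ✓
s = 12: P(12, 39) = 7449 and P(12, 40) = 7840; 7612 is not s-gonal.
Hits: s ∈ {10} → 1.

1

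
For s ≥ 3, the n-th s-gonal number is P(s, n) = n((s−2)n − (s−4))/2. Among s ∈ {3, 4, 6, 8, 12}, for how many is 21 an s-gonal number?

2

s = 3: P(3, 6) = 21. ✓
s = 4: P(4, 4) = 16 and P(4, 5) = 25; 21 is not s-gonal.
s = 6: P(6, 3) = 15 and P(6, 4) = 28; 21 is not s-gonal.
s = 8: P(8, 3) = 21. ✓
s = 12: P(12, 2) = 12 and P(12, 3) = 33; 21 is not s-gonal.
Hits: s ∈ {3, 8} → 2.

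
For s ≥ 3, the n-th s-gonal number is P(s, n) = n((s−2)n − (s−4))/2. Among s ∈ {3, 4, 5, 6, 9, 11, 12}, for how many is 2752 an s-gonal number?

1

s = 3: P(3, 73) = 2701 and P(3, 74) = 2775; 2752 is not s-gonal.
s = 4: P(4, 52) = 2704 and P(4, 53) = 2809; 2752 is not s-gonal.
s = 5: P(5, 43) = 2752. ✓
s = 6: P(6, 37) = 2701 and P(6, 38) = 2850; 2752 is not s-gonal.
s = 9: P(9, 28) = 2674 and P(9, 29) = 2871; 2752 is not s-gonal.
s = 11: P(11, 25) = 2725 and P(11, 26) = 2951; 2752 is not s-gonal.
s = 12: P(12, 23) = 2553 and P(12, 24) = 2784; 2752 is not s-gonal.
Hits: s ∈ {5} → 1.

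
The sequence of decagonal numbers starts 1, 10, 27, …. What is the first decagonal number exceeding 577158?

Solve n(4n−3) > 577158 for integer n.
The largest n with value ≤ 577158 is 380 (since 576460 ≤ 577158 < 579501), so the first above is n = 381, value 579501.

579501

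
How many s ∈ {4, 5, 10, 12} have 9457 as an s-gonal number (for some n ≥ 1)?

s = 4: P(4, 97) = 9409 and P(4, 98) = 9604; 9457 is not s-gonal.
s = 5: P(5, 79) = 9322 and P(5, 80) = 9560; 9457 is not s-gonal.
s = 10: P(10, 49) = 9457. ✓
s = 12: P(12, 43) = 9073 and P(12, 44) = 9504; 9457 is not s-gonal.
Hits: s ∈ {10} → 1.

1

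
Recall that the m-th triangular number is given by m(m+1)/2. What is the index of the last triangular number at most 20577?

Solve n(n+1)/2 ≤ 20577 for integer n.
n = 202 gives 20503 ≤ 20577, while n = 203 gives 20706 > 20577; so the answer is index 202.

202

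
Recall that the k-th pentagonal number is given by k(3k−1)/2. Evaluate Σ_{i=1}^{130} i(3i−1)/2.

Σ i(3i−1)/2 = (3Σi² − Σi) / 2 over i = 1..130.
Σi = 8515 and Σi² = 740805.
(3·740805 − 1·8515) / 2 = 2213900/2 = 1106950.

1106950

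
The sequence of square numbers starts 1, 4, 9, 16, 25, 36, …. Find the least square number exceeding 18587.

18769

Solve n² > 18587 for integer n.
The largest n with value ≤ 18587 is 136 (since 18496 ≤ 18587 < 18769), so the first above is n = 137, value 18769.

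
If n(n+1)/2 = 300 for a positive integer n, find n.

24

Set n(n+1)/2 = 300, giving n² + n − 600 = 0.
The discriminant is 1 + 8·300 = 2401, and √2401 = 49.
So n = (-1 + 49) / 2 = 48/2 = 24.
Check: 24·25/2 = 300. ✓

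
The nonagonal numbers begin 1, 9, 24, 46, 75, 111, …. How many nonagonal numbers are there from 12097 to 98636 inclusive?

The n-th nonagonal number is n(7n−5)/2.
Smallest index with value ≥ 12097: n = 60 (giving 12450).
Largest index with value ≤ 98636: n = 168 (giving 98364).
Indices 60 through 168: 109 terms.

109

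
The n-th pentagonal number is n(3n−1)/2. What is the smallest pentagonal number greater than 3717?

3725

Solve n(3n−1)/2 > 3717 for integer n.
The largest n with value ≤ 3717 is 49 (since 3577 ≤ 3717 < 3725), so the first above is n = 50, value 3725.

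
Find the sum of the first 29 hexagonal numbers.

16675

Σ i(2i−1) = 2Σi² − Σi over i = 1..29.
Σi = 435 and Σi² = 8555.
2·8555 − 1·435 = 16675.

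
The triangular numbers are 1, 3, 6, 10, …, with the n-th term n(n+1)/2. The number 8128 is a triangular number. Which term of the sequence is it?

Set n(n+1)/2 = 8128, giving n² + n − 16256 = 0.
So n = (-1 + 255) / 2 = 254/2 = 127.

127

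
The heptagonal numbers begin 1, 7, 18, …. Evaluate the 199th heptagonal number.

98704

The 199th heptagonal number is n(5n−3)/2 with n = 199.
199·(5·199 − 3)/2 = 199·992/2 = 199·496 = 98704.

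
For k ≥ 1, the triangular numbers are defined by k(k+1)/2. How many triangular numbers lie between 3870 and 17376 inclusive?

98

The n-th triangular number is n(n+1)/2.
Smallest index with value ≥ 3870: n = 88 (giving 3916).
Largest index with value ≤ 17376: n = 185 (giving 17205).
Indices 88 through 185: 98 terms.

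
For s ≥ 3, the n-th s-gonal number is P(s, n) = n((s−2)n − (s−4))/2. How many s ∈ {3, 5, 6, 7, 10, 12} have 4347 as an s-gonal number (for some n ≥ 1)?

s = 3: P(3, 92) = 4278 and P(3, 93) = 4371; 4347 is not s-gonal.
s = 5: P(5, 54) = 4347. ✓
s = 6: P(6, 46) = 4186 and P(6, 47) = 4371; 4347 is not s-gonal.
s = 7: P(7, 42) = 4347. ✓
s = 10: P(10, 33) = 4257 and P(10, 34) = 4522; 4347 is not s-gonal.
s = 12: P(12, 29) = 4089 and P(12, 30) = 4380; 4347 is not s-gonal.
Hits: s ∈ {5, 7} → 2.

2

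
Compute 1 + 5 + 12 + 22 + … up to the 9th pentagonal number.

405

Σ i(3i−1)/2 = (3Σi² − Σi) / 2 over i = 1..9.
Σi = 45 and Σi² = 285.
(3·285 − 1·45) / 2 = 810/2 = 405.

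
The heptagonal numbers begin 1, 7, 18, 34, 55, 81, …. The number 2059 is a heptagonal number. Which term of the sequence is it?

Set n(5n−3)/2 = 2059, giving 5n² − 3n − 4118 = 0.
The discriminant is 9 + 40·2059 = 82369, and √82369 = 287.
So n = (3 + 287) / 10 = 290/10 = 29.
Check: 29·(5·29 − 3)/2 = 2059. ✓

29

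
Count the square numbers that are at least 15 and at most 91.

6

The n-th square number is n².
Smallest index with value ≥ 15: n = 4 (giving 16).
Largest index with value ≤ 91: n = 9 (giving 81).
Indices 4 through 9: 6 terms.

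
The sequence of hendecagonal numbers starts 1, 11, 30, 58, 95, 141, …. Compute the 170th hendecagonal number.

The 170th hendecagonal number is n(9n−7)/2 with n = 170.
170·(9·170 − 7)/2 = 170·1523/2 = 129455.

129455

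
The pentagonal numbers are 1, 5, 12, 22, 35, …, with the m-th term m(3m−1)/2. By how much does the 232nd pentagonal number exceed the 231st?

Consecutive pentagonal numbers differ by 3n − 2: here 3·232 − 2 = 694.

694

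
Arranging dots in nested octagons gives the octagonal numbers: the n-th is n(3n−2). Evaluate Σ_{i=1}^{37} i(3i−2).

51319

Σ i(3i−2) = 3Σi² − 2Σi over i = 1..37.
Σi = 703 and Σi² = 17575.
3·17575 − 2·703 = 51319.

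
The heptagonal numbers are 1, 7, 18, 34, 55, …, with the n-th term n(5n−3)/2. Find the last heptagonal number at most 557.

540

Solve n(5n−3)/2 ≤ 557 for integer n.
n = 15 gives 540 ≤ 557, while n = 16 gives 616 > 557; so the answer is 540.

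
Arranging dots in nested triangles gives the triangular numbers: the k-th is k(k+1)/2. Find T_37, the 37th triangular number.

703

The 37th triangular number is n(n+1)/2 with n = 37.
37·38/2 = 1406/2 = 703.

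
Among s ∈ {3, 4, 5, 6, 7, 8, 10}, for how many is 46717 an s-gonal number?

s = 3: P(3, 305) = 46665 and P(3, 306) = 46971; 46717 is not s-gonal.
s = 4: P(4, 216) = 46656 and P(4, 217) = 47089; 46717 is not s-gonal.
s = 5: P(5, 176) = 46376 and P(5, 177) = 46905; 46717 is not s-gonal.
s = 6: P(6, 153) = 46665 and P(6, 154) = 47278; 46717 is not s-gonal.
s = 7: P(7, 137) = 46717. ✓
s = 8: P(8, 125) = 46625 and P(8, 126) = 47376; 46717 is not s-gonal.
s = 10: P(10, 108) = 46332 and P(10, 109) = 47197; 46717 is not s-gonal.
Hits: s ∈ {7} → 1.

1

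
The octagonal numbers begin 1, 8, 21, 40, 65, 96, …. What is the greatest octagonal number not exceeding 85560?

Solve n(3n−2) ≤ 85560 for integer n.
n = 169 gives 85345 ≤ 85560, while n = 170 gives 86360 > 85560; so the answer is 85345.

85345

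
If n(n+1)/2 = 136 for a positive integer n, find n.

16

Set n(n+1)/2 = 136, giving n² + n − 272 = 0.
The discriminant is 1 + 8·136 = 1089, and √1089 = 33.
So n = (-1 + 33) / 2 = 32/2 = 16.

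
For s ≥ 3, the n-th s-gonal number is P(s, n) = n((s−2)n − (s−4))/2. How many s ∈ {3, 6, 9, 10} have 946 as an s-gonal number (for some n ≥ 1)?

s = 3: P(3, 43) = 946. ✓
s = 6: P(6, 22) = 946. ✓
s = 9: P(9, 16) = 856 and P(9, 17) = 969; 946 is not s-gonal.
s = 10: P(10, 15) = 855 and P(10, 16) = 976; 946 is not s-gonal.
Hits: s ∈ {3, 6} → 2.

2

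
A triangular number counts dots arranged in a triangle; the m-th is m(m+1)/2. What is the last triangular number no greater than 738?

703

Solve n(n+1)/2 ≤ 738 for integer n.
n = 37 gives 703 ≤ 738, while n = 38 gives 741 > 738; so the answer is 703.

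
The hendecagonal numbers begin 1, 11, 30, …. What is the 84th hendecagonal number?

31458

84·(9·84 − 7)/2 = 84·749/2 = 31458.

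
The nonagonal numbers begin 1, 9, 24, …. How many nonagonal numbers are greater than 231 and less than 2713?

20

The n-th nonagonal number is n(7n−5)/2.
Smallest index with value > 231: n = 9 (giving 261).
Largest index with value < 2713: n = 28 (giving 2674).
Indices 9 through 28: 20 terms.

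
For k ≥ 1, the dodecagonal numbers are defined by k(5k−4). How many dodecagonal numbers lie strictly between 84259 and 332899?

The n-th dodecagonal number is n(5n−4).
Smallest index with value > 84259: n = 131 (giving 85281).
Largest index with value < 332899: n = 258 (giving 331788).
Indices 131 through 258: 128 terms.

128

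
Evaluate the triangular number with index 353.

62481

The 353rd triangular number is n(n+1)/2 with n = 353.
353·354/2 = 124962/2 = 62481.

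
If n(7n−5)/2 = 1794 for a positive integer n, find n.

23

Set n(7n−5)/2 = 1794, giving 7n² − 5n − 3588 = 0.
So n = (5 + 317) / 14 = 322/14 = 23.
Check: 23·(7·23 − 5)/2 = 1794. ✓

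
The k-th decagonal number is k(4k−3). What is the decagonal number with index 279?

279·(4·279 − 3) = 279·1113 = 310527.

310527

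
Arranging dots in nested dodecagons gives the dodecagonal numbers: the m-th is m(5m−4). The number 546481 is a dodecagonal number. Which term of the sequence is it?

Set n(5n−4) = 546481, giving 5n² − 4n − 546481 = 0.
So n = (4 + 3306) / 10 = 3310/10 = 331.
Check: 331·(5·331 − 4) = 546481. ✓

331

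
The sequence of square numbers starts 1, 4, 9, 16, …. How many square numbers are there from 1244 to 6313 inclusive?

The n-th square number is n².
Smallest index with value ≥ 1244: n = 36 (giving 1296).
Largest index with value ≤ 6313: n = 79 (giving 6241).
Indices 36 through 79: 44 terms.

44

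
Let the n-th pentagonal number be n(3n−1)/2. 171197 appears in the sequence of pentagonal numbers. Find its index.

Set n(3n−1)/2 = 171197, giving 3n² − n − 342394 = 0.
The discriminant is 1 + 24·171197 = 4108729, and √4108729 = 2027.
So n = (1 + 2027) / 6 = 2028/6 = 338.

338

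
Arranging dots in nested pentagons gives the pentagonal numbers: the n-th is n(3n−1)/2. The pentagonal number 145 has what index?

Set n(3n−1)/2 = 145, giving 3n² − n − 290 = 0.
So n = (1 + 59) / 6 = 60/6 = 10.

10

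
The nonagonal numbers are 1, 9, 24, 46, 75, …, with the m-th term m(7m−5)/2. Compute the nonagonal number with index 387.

387·(7·387 − 5)/2 = 387·2704/2 = 387·1352 = 523224.

523224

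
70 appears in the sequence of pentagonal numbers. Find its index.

Set n(3n−1)/2 = 70, giving 3n² − n − 140 = 0.
The discriminant is 1 + 24·70 = 1681, and √1681 = 41.
So n = (1 + 41) / 6 = 42/6 = 7.
Check: 7·(3·7 − 1)/2 = 70. ✓

7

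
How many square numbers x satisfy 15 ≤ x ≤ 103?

The n-th square number is n².
Smallest index with value ≥ 15: n = 4 (giving 16).
Largest index with value ≤ 103: n = 10 (giving 100).
Indices 4 through 10: 7 terms.

7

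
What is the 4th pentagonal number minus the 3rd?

10

Consecutive pentagonal numbers differ by 3n − 2: here 3·4 − 2 = 10.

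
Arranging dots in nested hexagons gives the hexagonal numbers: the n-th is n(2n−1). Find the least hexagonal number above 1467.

Solve n(2n−1) > 1467 for integer n.
The largest n with value ≤ 1467 is 27 (since 1431 ≤ 1467 < 1540), so the first above is n = 28, value 1540.

1540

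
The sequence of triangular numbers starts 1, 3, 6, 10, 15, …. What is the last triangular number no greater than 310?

Solve n(n+1)/2 ≤ 310 for integer n.
n = 24 gives 300 ≤ 310, while n = 25 gives 325 > 310; so the answer is 300.

300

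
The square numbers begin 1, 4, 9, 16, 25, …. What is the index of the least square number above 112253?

Solve n² > 112253 for integer n.
The largest n with value ≤ 112253 is 335 (since 112225 ≤ 112253 < 112896), so the first above is n = 336, value 112896.

336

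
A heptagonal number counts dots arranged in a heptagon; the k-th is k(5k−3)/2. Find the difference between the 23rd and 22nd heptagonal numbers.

111

Consecutive heptagonal numbers differ by 5n − 4: here 5·23 − 4 = 111.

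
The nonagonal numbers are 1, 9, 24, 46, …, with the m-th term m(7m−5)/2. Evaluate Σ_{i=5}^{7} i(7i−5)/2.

340

Σ i(7i−5)/2 = (7Σi² − 5Σi) / 2 over i = 5..7.
Σi = 28 − 10 = 18 and Σi² = 140 − 30 = 110.
(7·110 − 5·18) / 2 = 680/2 = 340.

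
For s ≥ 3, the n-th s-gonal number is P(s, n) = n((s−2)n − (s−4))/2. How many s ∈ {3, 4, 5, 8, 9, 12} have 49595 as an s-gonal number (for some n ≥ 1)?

s = 3: P(3, 314) = 49455 and P(3, 315) = 49770; 49595 is not s-gonal.
s = 4: P(4, 222) = 49284 and P(4, 223) = 49729; 49595 is not s-gonal.
s = 5: P(5, 182) = 49595. ✓
s = 8: P(8, 128) = 48896 and P(8, 129) = 49665; 49595 is not s-gonal.
s = 9: P(9, 119) = 49266 and P(9, 120) = 50100; 49595 is not s-gonal.
s = 12: P(12, 99) = 48609 and P(12, 100) = 49600; 49595 is not s-gonal.
Hits: s ∈ {5} → 1.

1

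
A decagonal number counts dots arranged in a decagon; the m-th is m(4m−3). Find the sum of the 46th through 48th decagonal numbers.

Σ i(4i−3) = 4Σi² − 3Σi over i = 46..48.
Σi = 1176 − 1035 = 141 and Σi² = 38024 − 31395 = 6629.
4·6629 − 3·141 = 26093.

26093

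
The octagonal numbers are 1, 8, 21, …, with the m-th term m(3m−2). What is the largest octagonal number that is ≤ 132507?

Solve n(3n−2) ≤ 132507 for integer n.
n = 210 gives 131880 ≤ 132507, while n = 211 gives 133141 > 132507; so the answer is 131880.

131880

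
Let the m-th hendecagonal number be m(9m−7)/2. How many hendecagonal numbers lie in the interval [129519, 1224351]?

The n-th hendecagonal number is n(9n−7)/2.
Smallest index with value ≥ 129519: n = 171 (giving 130986).
Largest index with value ≤ 1224351: n = 522 (giving 1224351).
Indices 171 through 522: 352 terms.

352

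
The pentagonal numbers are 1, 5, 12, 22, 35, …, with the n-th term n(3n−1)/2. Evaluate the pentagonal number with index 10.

The 10th pentagonal number is n(3n−1)/2 with n = 10.
10·(3·10 − 1)/2 = 10·29/2 = 145.

145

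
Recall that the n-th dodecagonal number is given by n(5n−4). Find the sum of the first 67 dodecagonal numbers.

Σ i(5i−4) = 5Σi² − 4Σi over i = 1..67.
Σi = 2278 and Σi² = 102510.
5·102510 − 4·2278 = 503438.

503438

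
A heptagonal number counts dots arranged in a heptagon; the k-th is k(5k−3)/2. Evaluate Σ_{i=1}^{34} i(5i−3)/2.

33320

Σ i(5i−3)/2 = (5Σi² − 3Σi) / 2 over i = 1..34.
Σi = 595 and Σi² = 13685.
(5·13685 − 3·595) / 2 = 66640/2 = 33320.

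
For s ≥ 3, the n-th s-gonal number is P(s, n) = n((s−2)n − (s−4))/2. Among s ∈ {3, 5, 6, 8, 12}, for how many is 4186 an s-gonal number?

2

s = 3: P(3, 91) = 4186. ✓
s = 5: P(5, 52) = 4030 and P(5, 53) = 4187; 4186 is not s-gonal.
s = 6: P(6, 46) = 4186. ✓
s = 8: P(8, 37) = 4033 and P(8, 38) = 4256; 4186 is not s-gonal.
s = 12: P(12, 29) = 4089 and P(12, 30) = 4380; 4186 is not s-gonal.
Hits: s ∈ {3, 6} → 2.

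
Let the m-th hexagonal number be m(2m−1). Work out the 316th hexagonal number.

The 316th hexagonal number is n(2n−1) with n = 316.
316·(2·316 − 1) = 316·631 = 199396.

199396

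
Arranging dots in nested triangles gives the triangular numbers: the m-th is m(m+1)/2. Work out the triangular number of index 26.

The 26th triangular number is n(n+1)/2 with n = 26.
26·27/2 = 702/2 = 351.

351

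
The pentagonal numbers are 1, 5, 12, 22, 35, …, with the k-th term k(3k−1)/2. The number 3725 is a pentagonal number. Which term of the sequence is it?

50

Set n(3n−1)/2 = 3725, giving 3n² − n − 7450 = 0.
So n = (1 + 299) / 6 = 300/6 = 50.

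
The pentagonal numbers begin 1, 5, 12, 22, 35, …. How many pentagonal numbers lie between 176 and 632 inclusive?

The n-th pentagonal number is n(3n−1)/2.
Smallest index with value ≥ 176: n = 11 (giving 176).
Largest index with value ≤ 632: n = 20 (giving 590).
Indices 11 through 20: 10 terms.

10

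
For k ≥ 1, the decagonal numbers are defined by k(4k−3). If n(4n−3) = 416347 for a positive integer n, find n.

Set n(4n−3) = 416347, giving 4n² − 3n − 416347 = 0.
The discriminant is 9 + 16·416347 = 6661561, and √6661561 = 2581.
So n = (3 + 2581) / 8 = 2584/8 = 323.

323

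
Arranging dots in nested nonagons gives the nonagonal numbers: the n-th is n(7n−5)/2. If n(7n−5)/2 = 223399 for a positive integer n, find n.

Set n(7n−5)/2 = 223399, giving 7n² − 5n − 446798 = 0.
The discriminant is 25 + 56·223399 = 12510369, and √12510369 = 3537.
So n = (5 + 3537) / 14 = 3542/14 = 253.
Check: 253·(7·253 − 5)/2 = 223399. ✓

253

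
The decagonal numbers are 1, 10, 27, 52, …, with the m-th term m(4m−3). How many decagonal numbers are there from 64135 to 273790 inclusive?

The n-th decagonal number is n(4n−3).
Smallest index with value ≥ 64135: n = 127 (giving 64135).
Largest index with value ≤ 273790: n = 262 (giving 273790).
Indices 127 through 262: 136 terms.

136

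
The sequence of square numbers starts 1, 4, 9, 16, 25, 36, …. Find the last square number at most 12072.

Solve n² ≤ 12072 for integer n.
n = 109 gives 11881 ≤ 12072, while n = 110 gives 12100 > 12072; so the answer is 11881.

11881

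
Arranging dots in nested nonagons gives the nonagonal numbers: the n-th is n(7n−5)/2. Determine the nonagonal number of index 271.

256366

271·(7·271 − 5)/2 = 271·1892/2 = 271·946 = 256366.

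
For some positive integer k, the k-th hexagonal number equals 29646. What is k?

Set n(2n−1) = 29646, giving 2n² − n − 29646 = 0.
So n = (1 + 487) / 4 = 488/4 = 122.

122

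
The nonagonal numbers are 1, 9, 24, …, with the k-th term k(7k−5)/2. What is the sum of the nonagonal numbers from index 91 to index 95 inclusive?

Σ i(7i−5)/2 = (7Σi² − 5Σi) / 2 over i = 91..95.
Σi = 4560 − 4095 = 465 and Σi² = 290320 − 247065 = 43255.
(7·43255 − 5·465) / 2 = 300460/2 = 150230.

150230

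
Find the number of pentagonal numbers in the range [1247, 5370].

The n-th pentagonal number is n(3n−1)/2.
Smallest index with value ≥ 1247: n = 29 (giving 1247).
Largest index with value ≤ 5370: n = 60 (giving 5370).
Indices 29 through 60: 32 terms.

32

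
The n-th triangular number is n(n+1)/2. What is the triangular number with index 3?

6

The 3rd triangular number is n(n+1)/2 with n = 3.
3·4/2 = 12/2 = 6.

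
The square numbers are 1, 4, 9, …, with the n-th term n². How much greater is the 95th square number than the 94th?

n² − (n−1)² = 2n − 1, so 95² − 94² = 2·95 − 1 = 189.

189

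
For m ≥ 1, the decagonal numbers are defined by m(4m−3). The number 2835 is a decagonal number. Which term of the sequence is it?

27

Set n(4n−3) = 2835, giving 4n² − 3n − 2835 = 0.
So n = (3 + 213) / 8 = 216/8 = 27.
Check: 27·(4·27 − 3) = 2835. ✓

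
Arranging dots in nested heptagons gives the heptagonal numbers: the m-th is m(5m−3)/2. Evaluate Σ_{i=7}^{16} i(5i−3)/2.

Σ i(5i−3)/2 = (5Σi² − 3Σi) / 2 over i = 7..16.
Σi = 136 − 21 = 115 and Σi² = 1496 − 91 = 1405.
(5·1405 − 3·115) / 2 = 6680/2 = 3340.

3340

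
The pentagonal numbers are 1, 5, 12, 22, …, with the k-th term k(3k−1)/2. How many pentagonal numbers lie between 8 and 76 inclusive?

5

The n-th pentagonal number is n(3n−1)/2.
Smallest index with value ≥ 8: n = 3 (giving 12).
Largest index with value ≤ 76: n = 7 (giving 70).
Indices 3 through 7: 5 terms.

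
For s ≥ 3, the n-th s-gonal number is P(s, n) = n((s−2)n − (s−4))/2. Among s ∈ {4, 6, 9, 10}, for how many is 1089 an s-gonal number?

2

s = 4: P(4, 33) = 1089. ✓
s = 6: P(6, 23) = 1035 and P(6, 24) = 1128; 1089 is not s-gonal.
s = 9: P(9, 18) = 1089. ✓
s = 10: P(10, 16) = 976 and P(10, 17) = 1105; 1089 is not s-gonal.
Hits: s ∈ {4, 9} → 2.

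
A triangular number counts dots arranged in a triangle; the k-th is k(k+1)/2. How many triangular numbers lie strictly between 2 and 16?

The n-th triangular number is n(n+1)/2.
Smallest index with value > 2: n = 2 (giving 3).
Largest index with value < 16: n = 5 (giving 15).
Indices 2 through 5: 4 terms.

4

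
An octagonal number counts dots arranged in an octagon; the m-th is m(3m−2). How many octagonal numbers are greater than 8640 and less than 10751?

6

The n-th octagonal number is n(3n−2).
Smallest index with value > 8640: n = 55 (giving 8965).
Largest index with value < 10751: n = 60 (giving 10680).
Indices 55 through 60: 6 terms.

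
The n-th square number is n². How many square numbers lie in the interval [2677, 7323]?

34

The n-th square number is n².
Smallest index with value ≥ 2677: n = 52 (giving 2704).
Largest index with value ≤ 7323: n = 85 (giving 7225).
Indices 52 through 85: 34 terms.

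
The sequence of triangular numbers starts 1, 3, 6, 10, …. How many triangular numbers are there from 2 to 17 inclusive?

4

The n-th triangular number is n(n+1)/2.
Smallest index with value ≥ 2: n = 2 (giving 3).
Largest index with value ≤ 17: n = 5 (giving 15).
Indices 2 through 5: 4 terms.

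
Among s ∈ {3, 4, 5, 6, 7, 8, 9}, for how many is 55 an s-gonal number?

2

s = 3: P(3, 10) = 55. ✓
s = 4: P(4, 7) = 49 and P(4, 8) = 64; 55 is not s-gonal.
s = 5: P(5, 6) = 51 and P(5, 7) = 70; 55 is not s-gonal.
s = 6: P(6, 5) = 45 and P(6, 6) = 66; 55 is not s-gonal.
s = 7: P(7, 5) = 55. ✓
s = 8: P(8, 4) = 40 and P(8, 5) = 65; 55 is not s-gonal.
s = 9: P(9, 4) = 46 and P(9, 5) = 75; 55 is not s-gonal.
Hits: s ∈ {3, 7} → 2.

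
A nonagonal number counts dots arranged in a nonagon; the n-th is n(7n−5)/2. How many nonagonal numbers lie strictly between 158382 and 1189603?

The n-th nonagonal number is n(7n−5)/2.
Smallest index with value > 158382: n = 214 (giving 159751).
Largest index with value < 1189603: n = 583 (giving 1188154).
Indices 214 through 583: 370 terms.

370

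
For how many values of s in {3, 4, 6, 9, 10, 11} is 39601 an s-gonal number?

1

s = 3: P(3, 280) = 39340 and P(3, 281) = 39621; 39601 is not s-gonal.
s = 4: P(4, 199) = 39601. ✓
s = 6: P(6, 140) = 39060 and P(6, 141) = 39621; 39601 is not s-gonal.
s = 9: P(9, 106) = 39061 and P(9, 107) = 39804; 39601 is not s-gonal.
s = 10: P(10, 99) = 38907 and P(10, 100) = 39700; 39601 is not s-gonal.
s = 11: P(11, 94) = 39433 and P(11, 95) = 40280; 39601 is not s-gonal.
Hits: s ∈ {4} → 1.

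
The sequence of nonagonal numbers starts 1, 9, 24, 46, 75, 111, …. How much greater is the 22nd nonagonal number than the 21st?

Consecutive nonagonal numbers differ by 7n − 6: here 7·22 − 6 = 148.

148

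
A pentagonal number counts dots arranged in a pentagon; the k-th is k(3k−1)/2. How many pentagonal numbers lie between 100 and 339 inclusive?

The n-th pentagonal number is n(3n−1)/2.
Smallest index with value ≥ 100: n = 9 (giving 117).
Largest index with value ≤ 339: n = 15 (giving 330).
Indices 9 through 15: 7 terms.

7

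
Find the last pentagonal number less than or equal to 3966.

3876

Solve n(3n−1)/2 ≤ 3966 for integer n.
n = 51 gives 3876 ≤ 3966, while n = 52 gives 4030 > 3966; so the answer is 3876.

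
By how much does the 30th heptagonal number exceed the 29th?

Consecutive heptagonal numbers differ by 5n − 4: here 5·30 − 4 = 146.

146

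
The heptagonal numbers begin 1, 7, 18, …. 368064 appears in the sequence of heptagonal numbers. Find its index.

384

Set n(5n−3)/2 = 368064, giving 5n² − 3n − 736128 = 0.
The discriminant is 9 + 40·368064 = 14722569, and √14722569 = 3837.
So n = (3 + 3837) / 10 = 3840/10 = 384.
Check: 384·(5·384 − 3)/2 = 368064. ✓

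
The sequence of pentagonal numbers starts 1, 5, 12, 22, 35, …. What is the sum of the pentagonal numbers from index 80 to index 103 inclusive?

Σ i(3i−1)/2 = (3Σi² − Σi) / 2 over i = 80..103.
Σi = 5356 − 3160 = 2196 and Σi² = 369564 − 167480 = 202084.
(3·202084 − 1·2196) / 2 = 604056/2 = 302028.

302028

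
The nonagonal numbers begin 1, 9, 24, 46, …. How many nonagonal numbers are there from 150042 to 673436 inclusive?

232

The n-th nonagonal number is n(7n−5)/2.
Smallest index with value ≥ 150042: n = 208 (giving 150904).
Largest index with value ≤ 673436: n = 439 (giving 673426).
Indices 208 through 439: 232 terms.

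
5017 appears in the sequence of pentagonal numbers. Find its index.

Set n(3n−1)/2 = 5017, giving 3n² − n − 10034 = 0.
The discriminant is 1 + 24·5017 = 120409, and √120409 = 347.
So n = (1 + 347) / 6 = 348/6 = 58.

58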